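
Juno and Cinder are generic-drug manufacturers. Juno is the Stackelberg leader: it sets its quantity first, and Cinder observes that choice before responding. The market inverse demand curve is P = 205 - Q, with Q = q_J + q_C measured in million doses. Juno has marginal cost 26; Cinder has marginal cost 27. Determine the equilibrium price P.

The follower Cinder best-responds to any q_J: π_C = (205 - Q)q_C - 27q_C.
Setting the follower's marginal profit to zero, 178 - q_J - 2q_C = 0, i.e. q_C = (178 - q_J)/2.
The leader anticipates this reaction. Substituting into P = 205 - Q gives P = 116 - (1/2)q_J, so π_J = (116 - (1/2)q_J)q_J - 26q_J.
Maximising: ∂π_J/∂q_J = 90 - q_J = 0, giving q_J = 90.
Then q_C = (178 - 90)/2 = 44.
Total output Q = 134, so price P = 205 - 134 = 71.

71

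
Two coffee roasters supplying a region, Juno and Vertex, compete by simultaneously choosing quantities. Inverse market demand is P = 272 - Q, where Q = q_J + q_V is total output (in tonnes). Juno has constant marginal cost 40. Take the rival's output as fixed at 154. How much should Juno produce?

39

With the rival's output fixed at 154, Juno's profit is π_J = (272 - 154 - q_J)q_J - (40q_J) = (118 - q_J)q_J - (40q_J).
∂π_J/∂q_J = 78 - 2q_J = 0, so q_J = 39.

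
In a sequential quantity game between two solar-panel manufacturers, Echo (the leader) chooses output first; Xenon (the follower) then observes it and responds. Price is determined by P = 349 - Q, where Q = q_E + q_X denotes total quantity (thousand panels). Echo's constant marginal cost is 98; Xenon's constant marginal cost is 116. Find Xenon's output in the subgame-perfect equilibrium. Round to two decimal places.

Solve by backward induction. Given q_E, the follower Xenon maximises π_X = (349 - q_E - q_X)q_X - 116q_X.
∂π_X/∂q_X = 233 - q_E - 2q_X = 0 gives the reaction function q_X = (233 - q_E)/2.
Echo substitutes q_X(q_E) into its own profit: π_E = q_E(349 - q_E - (233 - q_E)/2) - 98q_E = (465/2 - (1/2)q_E)q_E - 98q_E.
Leader FOC: 269/2 - q_E = 0, so q_E = 269/2.
Then q_X = (233 - 269/2)/2 = 197/4.

49.25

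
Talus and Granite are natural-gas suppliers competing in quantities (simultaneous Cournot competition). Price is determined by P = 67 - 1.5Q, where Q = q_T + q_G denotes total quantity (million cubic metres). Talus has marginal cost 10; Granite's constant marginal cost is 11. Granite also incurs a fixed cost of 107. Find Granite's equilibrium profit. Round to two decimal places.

Talus's profit: π_T = (67 - 1.5Q)q_T - (10q_T). Setting ∂π_T/∂q_T = 0: 57 - 3q_T - (3/2)(q_G) = 0.
Granite's first-order condition: 56 - 3q_G - (3/2)(q_T) = 0.
Best responses: q_T = (57 - (3/2)q_G)/3, q_G = (56 - (3/2)q_T)/3.
Solving the pair: q_T = 116/9, q_G = 110/9.
Price P = 67 - (3/2)·(226/9) = 88/3.
Granite's profit: (88/3 - 11)·(110/9) - 107 = 117.0741.

117.07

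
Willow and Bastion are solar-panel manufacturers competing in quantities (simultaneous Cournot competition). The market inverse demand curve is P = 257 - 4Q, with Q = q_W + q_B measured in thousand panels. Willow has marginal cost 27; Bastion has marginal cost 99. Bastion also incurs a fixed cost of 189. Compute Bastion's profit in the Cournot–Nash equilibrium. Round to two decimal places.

Willow's profit: π_W = (257 - 4Q)q_W - (27q_W). Setting ∂π_W/∂q_W = 0: 230 - 8q_W - 4(q_B) = 0.
Bastion's first-order condition: 158 - 8q_B - 4(q_W) = 0.
Rearranging gives the reaction functions q_W = (230 - 4q_B)/8 and q_B = (158 - 4q_W)/8.
Substituting one into the other gives q_W = 151/6 and q_B = 43/6.
Price P = 257 - 4·(97/3) = 383/3.
Bastion's profit: (383/3 - 99)·(43/6) - 189 = 148/9.

16.44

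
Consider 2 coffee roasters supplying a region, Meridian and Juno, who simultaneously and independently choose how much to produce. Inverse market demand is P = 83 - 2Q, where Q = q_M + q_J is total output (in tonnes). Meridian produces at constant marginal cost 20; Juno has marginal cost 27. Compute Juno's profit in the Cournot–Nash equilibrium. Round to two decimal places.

Meridian's profit: π_M = (83 - 2Q)q_M - (20q_M). Setting ∂π_M/∂q_M = 0: 63 - 4q_M - 2(q_J) = 0.
Juno's first-order condition: 56 - 4q_J - 2(q_M) = 0.
Best responses: q_M = (63 - 2q_J)/4, q_J = (56 - 2q_M)/4.
Solving the pair: q_M = 35/3, q_J = 49/6.
Price P = 83 - 2·(119/6) = 130/3.
Juno's profit: (130/3 - 27)·(49/6) = 133.3889.

133.39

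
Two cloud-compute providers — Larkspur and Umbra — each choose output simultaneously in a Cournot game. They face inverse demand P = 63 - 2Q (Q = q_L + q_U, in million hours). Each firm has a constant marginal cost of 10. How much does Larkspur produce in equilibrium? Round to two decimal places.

8.83

Each firm earns π_i = (63 - 2Q)q_i - 10q_i.
Setting ∂π_i/∂q_i = 0 with rivals' quantities fixed: 53 - 4q_i - 2q_j = 0.
With identical firms every q_j equals q_i, so q_j = q_i and 53 = 6q_i, giving q_i = 53/6.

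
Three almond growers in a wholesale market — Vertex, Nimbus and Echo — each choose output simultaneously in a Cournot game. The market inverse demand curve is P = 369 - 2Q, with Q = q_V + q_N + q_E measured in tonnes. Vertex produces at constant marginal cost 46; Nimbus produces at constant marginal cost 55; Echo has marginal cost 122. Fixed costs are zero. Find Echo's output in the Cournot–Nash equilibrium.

13

Vertex's profit: π_V = (369 - 2Q)q_V - (46q_V). Setting ∂π_V/∂q_V = 0: 323 - 4q_V - 2(q_N + q_E) = 0.
Nimbus's first-order condition: 314 - 4q_N - 2(q_V + q_E) = 0.
Echo's first-order condition: 247 - 4q_E - 2(q_V + q_N) = 0.
Adding the 3 conditions: 884 − 4Q − 4Q = 0, i.e. Q = 221/2.
Back-substituting: q_V = (323 − 221)/2 = 51, q_N = (314 − 221)/2 = 93/2, q_E = (247 − 221)/2 = 13.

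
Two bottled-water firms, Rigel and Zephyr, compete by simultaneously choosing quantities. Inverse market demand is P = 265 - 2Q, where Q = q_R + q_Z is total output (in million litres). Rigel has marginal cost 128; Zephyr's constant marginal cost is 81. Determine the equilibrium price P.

Rigel's profit: π_R = (265 - 2Q)q_R - (128q_R). Setting ∂π_R/∂q_R = 0: 137 - 4q_R - 2(q_Z) = 0.
Zephyr's first-order condition: 184 - 4q_Z - 2(q_R) = 0.
Rearranging gives the reaction functions q_R = (137 - 2q_Z)/4 and q_Z = (184 - 2q_R)/4.
Substituting one into the other gives q_R = 15 and q_Z = 77/2.
Total output Q = 107/2, so price P = 265 - 2·(107/2) = 158.

158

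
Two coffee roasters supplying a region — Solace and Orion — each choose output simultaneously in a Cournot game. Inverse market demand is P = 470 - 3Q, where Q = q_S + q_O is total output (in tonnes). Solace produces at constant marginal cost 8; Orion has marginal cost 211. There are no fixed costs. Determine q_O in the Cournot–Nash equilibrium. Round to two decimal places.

Solace's profit: π_S = (470 - 3Q)q_S - (8q_S). Setting ∂π_S/∂q_S = 0: 462 - 6q_S - 3(q_O) = 0.
Orion's profit: π_O = (470 - 3Q)q_O - (211q_O). Setting ∂π_O/∂q_O = 0: 259 - 6q_O - 3(q_S) = 0.
So q_S = (462 - 3q_O)/6 and q_O = (259 - 3q_S)/6.
Substituting one into the other gives q_S = 665/9 and q_O = 56/9.

6.22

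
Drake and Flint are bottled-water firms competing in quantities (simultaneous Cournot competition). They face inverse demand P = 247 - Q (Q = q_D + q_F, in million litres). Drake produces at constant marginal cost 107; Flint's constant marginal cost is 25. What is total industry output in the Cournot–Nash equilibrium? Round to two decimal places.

120.67

Drake's profit: π_D = (247 - Q)q_D - (107q_D). Setting ∂π_D/∂q_D = 0: 140 - 2q_D - (q_F) = 0.
Flint's first-order condition: 222 - 2q_F - (q_D) = 0.
Best responses: q_D = (140 - q_F)/2, q_F = (222 - q_D)/2.
Solving the pair: q_D = 58/3, q_F = 304/3.
Total output Q = 58/3 + 304/3 = 362/3.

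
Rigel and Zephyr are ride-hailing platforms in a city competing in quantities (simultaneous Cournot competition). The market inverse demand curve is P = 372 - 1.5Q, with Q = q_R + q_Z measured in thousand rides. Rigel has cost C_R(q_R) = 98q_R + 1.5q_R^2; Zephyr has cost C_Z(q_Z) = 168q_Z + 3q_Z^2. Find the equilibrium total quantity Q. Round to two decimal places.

Rigel's profit: π_R = (372 - 1.5Q)q_R - (98q_R + (3/2)q_R²). Setting ∂π_R/∂q_R = 0: 274 - 6q_R - (3/2)(q_Z) = 0.
Zephyr's profit: π_Z = (372 - 1.5Q)q_Z - (168q_Z + 3q_Z²). Setting ∂π_Z/∂q_Z = 0: 204 - 9q_Z - (3/2)(q_R) = 0.
Best responses: q_R = (274 - (3/2)q_Z)/6, q_Z = (204 - (3/2)q_R)/9.
Substituting one into the other gives q_R = 960/23 and q_Z = 1084/69.
Total output Q = 960/23 + 1084/69 = 57.4493.

57.45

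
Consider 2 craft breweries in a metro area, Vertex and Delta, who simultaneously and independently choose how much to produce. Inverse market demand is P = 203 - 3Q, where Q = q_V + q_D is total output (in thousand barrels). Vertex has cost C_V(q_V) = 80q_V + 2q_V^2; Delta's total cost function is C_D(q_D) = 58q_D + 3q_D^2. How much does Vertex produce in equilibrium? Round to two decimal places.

9.38

Vertex's profit: π_V = (203 - 3Q)q_V - (80q_V + 2q_V²). Setting ∂π_V/∂q_V = 0: 123 - 10q_V - 3(q_D) = 0.
Delta's profit: π_D = (203 - 3Q)q_D - (58q_D + 3q_D²). Setting ∂π_D/∂q_D = 0: 145 - 12q_D - 3(q_V) = 0.
So q_V = (123 - 3q_D)/10 and q_D = (145 - 3q_V)/12.
Substituting one into the other gives q_V = 347/37 and q_D = 1081/111.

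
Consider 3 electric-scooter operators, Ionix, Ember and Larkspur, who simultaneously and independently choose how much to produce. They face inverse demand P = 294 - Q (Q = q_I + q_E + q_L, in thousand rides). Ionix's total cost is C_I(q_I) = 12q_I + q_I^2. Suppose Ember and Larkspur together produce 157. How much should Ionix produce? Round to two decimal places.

With rivals' combined output fixed at 157, Ionix's profit is π_I = (294 - 157 - q_I)q_I - (12q_I + q_I²) = (137 - q_I)q_I - (12q_I + q_I²).
∂π_I/∂q_I = 125 - 4q_I = 0, so q_I = 125/4.

31.25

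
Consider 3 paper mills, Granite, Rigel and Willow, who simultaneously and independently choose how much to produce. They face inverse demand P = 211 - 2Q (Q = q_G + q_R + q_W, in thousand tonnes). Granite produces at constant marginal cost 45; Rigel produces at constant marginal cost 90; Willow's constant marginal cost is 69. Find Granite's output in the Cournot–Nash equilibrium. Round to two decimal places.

Granite's profit: π_G = (211 - 2Q)q_G - (45q_G). Setting ∂π_G/∂q_G = 0: 166 - 4q_G - 2(q_R + q_W) = 0.
Rigel's profit: π_R = (211 - 2Q)q_R - (90q_R). Setting ∂π_R/∂q_R = 0: 121 - 4q_R - 2(q_G + q_W) = 0.
Willow's first-order condition: 142 - 4q_W - 2(q_G + q_R) = 0.
Adding the 3 conditions: 429 − 4Q − 4Q = 0, i.e. Q = 429/8.
Back-substituting: q_G = (166 − 429/4)/2 = 235/8, q_R = (121 − 429/4)/2 = 55/8, q_W = (142 − 429/4)/2 = 139/8.

29.38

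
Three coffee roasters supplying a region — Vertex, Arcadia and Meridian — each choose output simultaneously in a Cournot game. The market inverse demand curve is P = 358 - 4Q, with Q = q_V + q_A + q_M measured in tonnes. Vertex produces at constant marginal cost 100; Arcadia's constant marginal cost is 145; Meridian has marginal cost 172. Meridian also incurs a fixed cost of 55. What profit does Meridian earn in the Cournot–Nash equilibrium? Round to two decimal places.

Vertex's profit: π_V = (358 - 4Q)q_V - (100q_V). Setting ∂π_V/∂q_V = 0: 258 - 8q_V - 4(q_A + q_M) = 0.
Arcadia's first-order condition: 213 - 8q_A - 4(q_V + q_M) = 0.
Meridian's profit: π_M = (358 - 4Q)q_M - (172q_M). Setting ∂π_M/∂q_M = 0: 186 - 8q_M - 4(q_V + q_A) = 0.
Summing all 3 equations gives 657 − 16Q = 0, hence Q = 657/16.
Back-substituting: q_V = (258 − 657/4)/4 = 375/16, q_A = (213 − 657/4)/4 = 195/16, q_M = (186 − 657/4)/4 = 87/16.
Price P = 358 - 4·(657/16) = 775/4.
Meridian's profit: (775/4 - 172)·(87/16) - 55 = 63.2656.

63.27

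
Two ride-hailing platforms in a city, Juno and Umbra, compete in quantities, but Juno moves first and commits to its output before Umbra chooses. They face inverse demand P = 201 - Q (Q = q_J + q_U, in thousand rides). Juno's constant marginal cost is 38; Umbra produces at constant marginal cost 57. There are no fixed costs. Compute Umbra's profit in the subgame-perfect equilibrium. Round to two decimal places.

The follower Umbra best-responds to any q_J: π_U = (201 - Q)q_U - 57q_U.
Follower FOC: 144 - q_J - 2q_U = 0, so q_U(q_J) = (144 - q_J)/2.
Juno substitutes q_U(q_J) into its own profit: π_J = q_J(201 - q_J - (144 - q_J)/2) - 38q_J = (129 - (1/2)q_J)q_J - 38q_J.
The leader's first-order condition 91 - q_J = 0 yields q_J = 91.
Then q_U = (144 - 91)/2 = 53/2.
Price P = 201 - 235/2 = 167/2.
Umbra's profit: (167/2 - 57)·(53/2) = 702.2500.

702.25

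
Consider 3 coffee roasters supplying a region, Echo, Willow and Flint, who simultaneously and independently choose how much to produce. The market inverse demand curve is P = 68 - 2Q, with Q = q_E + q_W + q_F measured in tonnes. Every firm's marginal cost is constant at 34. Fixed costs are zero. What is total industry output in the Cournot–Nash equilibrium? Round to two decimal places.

Each firm earns π_i = (68 - 2Q)q_i - 34q_i.
Setting ∂π_i/∂q_i = 0 with rivals' quantities fixed: 34 - 4q_i - 2·Σ_{j≠i} q_j = 0.
By symmetry each firm produces the same amount; substituting Σ_{j≠i} q_j = 2q_i yields q_i = 34/8 = 17/4.
Total output Q = 17/4 + 17/4 + 17/4 = 51/4.

12.75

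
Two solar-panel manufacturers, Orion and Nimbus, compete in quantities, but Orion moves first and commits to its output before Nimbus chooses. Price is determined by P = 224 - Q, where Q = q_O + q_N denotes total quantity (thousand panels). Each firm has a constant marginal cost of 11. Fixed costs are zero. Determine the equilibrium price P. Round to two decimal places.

The follower Nimbus best-responds to any q_O: π_N = (224 - Q)q_N - 11q_N.
Follower FOC: 213 - q_O - 2q_N = 0, so q_N(q_O) = (213 - q_O)/2.
The leader anticipates this reaction. Substituting into P = 224 - Q gives P = 235/2 - (1/2)q_O, so π_O = (235/2 - (1/2)q_O)q_O - 11q_O.
Leader FOC: 213/2 - q_O = 0, so q_O = 213/2.
Then q_N = (213 - 213/2)/2 = 213/4.
Total output Q = 639/4, so price P = 224 - 639/4 = 257/4.

64.25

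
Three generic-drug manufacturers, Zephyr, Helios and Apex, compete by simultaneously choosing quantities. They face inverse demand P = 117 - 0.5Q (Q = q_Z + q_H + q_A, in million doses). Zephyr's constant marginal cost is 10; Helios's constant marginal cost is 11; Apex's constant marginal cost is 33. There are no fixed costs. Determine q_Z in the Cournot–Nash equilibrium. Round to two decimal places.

Zephyr's profit: π_Z = (117 - 0.5Q)q_Z - (10q_Z). Setting ∂π_Z/∂q_Z = 0: 107 - q_Z - (1/2)(q_H + q_A) = 0.
Helios's profit: π_H = (117 - 0.5Q)q_H - (11q_H). Setting ∂π_H/∂q_H = 0: 106 - q_H - (1/2)(q_Z + q_A) = 0.
Apex's first-order condition: 84 - q_A - (1/2)(q_Z + q_H) = 0.
Summing all 3 equations gives 297 − 2Q = 0, hence Q = 297/2.
Back-substituting: q_Z = (107 − 297/4)/(1/2) = 131/2, q_H = (106 − 297/4)/(1/2) = 127/2, q_A = (84 − 297/4)/(1/2) = 39/2.

65.50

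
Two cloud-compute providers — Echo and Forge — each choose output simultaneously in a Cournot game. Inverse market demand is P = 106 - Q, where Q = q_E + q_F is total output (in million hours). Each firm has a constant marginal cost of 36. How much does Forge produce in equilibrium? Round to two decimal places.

23.33

A representative firm's profit is π_i = q_i(106 - Q) - 36q_i.
Setting ∂π_i/∂q_i = 0 with rivals' quantities fixed: 70 - 2q_i - q_j = 0.
By symmetry each firm produces the same amount; substituting q_j = q_i yields q_i = 70/3.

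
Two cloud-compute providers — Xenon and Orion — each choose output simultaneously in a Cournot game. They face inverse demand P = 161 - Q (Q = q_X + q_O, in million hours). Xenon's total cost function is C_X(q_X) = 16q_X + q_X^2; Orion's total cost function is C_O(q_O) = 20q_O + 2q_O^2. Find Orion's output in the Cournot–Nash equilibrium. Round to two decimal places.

Xenon's profit: π_X = (161 - Q)q_X - (16q_X + q_X²). Setting ∂π_X/∂q_X = 0: 145 - 4q_X - (q_O) = 0.
Orion's profit: π_O = (161 - Q)q_O - (20q_O + 2q_O²). Setting ∂π_O/∂q_O = 0: 141 - 6q_O - (q_X) = 0.
Rearranging gives the reaction functions q_X = (145 - q_O)/4 and q_O = (141 - q_X)/6.
Substituting one into the other gives q_X = 729/23 and q_O = 419/23.

18.22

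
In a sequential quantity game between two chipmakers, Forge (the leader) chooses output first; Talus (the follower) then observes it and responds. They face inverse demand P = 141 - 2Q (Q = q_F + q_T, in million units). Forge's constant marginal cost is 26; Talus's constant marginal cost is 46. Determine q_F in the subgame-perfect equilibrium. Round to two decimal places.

Solve by backward induction. Given q_F, the follower Talus maximises π_T = (141 - 2q_F - 2q_T)q_T - 46q_T.
Setting the follower's marginal profit to zero, 95 - 2q_F - 4q_T = 0, i.e. q_T = (95 - 2q_F)/4.
The leader anticipates this reaction. Substituting into P = 141 - 2Q gives P = 187/2 - q_F, so π_F = (187/2 - q_F)q_F - 26q_F.
The leader's first-order condition 135/2 - 2q_F = 0 yields q_F = 135/4.
Then q_T = (95 - 2·(135/4))/4 = 55/8.

33.75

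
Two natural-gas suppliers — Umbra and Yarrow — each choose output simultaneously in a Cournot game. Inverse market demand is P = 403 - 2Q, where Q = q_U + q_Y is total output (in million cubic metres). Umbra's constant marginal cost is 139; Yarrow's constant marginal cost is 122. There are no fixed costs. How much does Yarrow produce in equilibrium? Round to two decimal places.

Umbra's profit: π_U = (403 - 2Q)q_U - (139q_U). Setting ∂π_U/∂q_U = 0: 264 - 4q_U - 2(q_Y) = 0.
Yarrow's first-order condition: 281 - 4q_Y - 2(q_U) = 0.
Rearranging gives the reaction functions q_U = (264 - 2q_Y)/4 and q_Y = (281 - 2q_U)/4.
Substituting one into the other gives q_U = 247/6 and q_Y = 149/3.

49.67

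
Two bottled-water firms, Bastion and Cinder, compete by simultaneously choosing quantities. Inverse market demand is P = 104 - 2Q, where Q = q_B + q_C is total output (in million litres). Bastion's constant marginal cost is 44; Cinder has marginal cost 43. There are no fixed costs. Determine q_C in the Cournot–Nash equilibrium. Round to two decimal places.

10.33

Bastion's profit: π_B = (104 - 2Q)q_B - (44q_B). Setting ∂π_B/∂q_B = 0: 60 - 4q_B - 2(q_C) = 0.
Cinder's first-order condition: 61 - 4q_C - 2(q_B) = 0.
So q_B = (60 - 2q_C)/4 and q_C = (61 - 2q_B)/4.
Substituting one into the other gives q_B = 59/6 and q_C = 31/3.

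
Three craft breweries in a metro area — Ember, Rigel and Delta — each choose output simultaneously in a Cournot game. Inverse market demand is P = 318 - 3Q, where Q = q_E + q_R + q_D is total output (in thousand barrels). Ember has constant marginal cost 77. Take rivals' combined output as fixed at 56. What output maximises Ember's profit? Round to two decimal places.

12.17

With rivals' combined output fixed at 56, Ember's profit is π_E = (318 - 3·56 - 3q_E)q_E - (77q_E) = (150 - 3q_E)q_E - (77q_E).
∂π_E/∂q_E = 73 - 6q_E = 0, so q_E = 73/6.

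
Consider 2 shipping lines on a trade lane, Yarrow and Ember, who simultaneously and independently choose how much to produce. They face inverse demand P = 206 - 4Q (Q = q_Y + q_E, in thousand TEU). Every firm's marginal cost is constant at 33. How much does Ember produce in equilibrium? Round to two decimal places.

Each firm earns π_i = (206 - 4Q)q_i - 33q_i.
Setting ∂π_i/∂q_i = 0 with rivals' quantities fixed: 173 - 8q_i - 4q_j = 0.
By symmetry each firm produces the same amount; substituting q_j = q_i yields q_i = 173/12.

14.42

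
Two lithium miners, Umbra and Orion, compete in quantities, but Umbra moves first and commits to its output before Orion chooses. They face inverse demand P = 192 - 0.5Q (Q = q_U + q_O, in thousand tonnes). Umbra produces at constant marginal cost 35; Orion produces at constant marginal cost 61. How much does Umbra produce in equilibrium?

183

The follower Orion best-responds to any q_U: π_O = (192 - 0.5Q)q_O - 61q_O.
Setting the follower's marginal profit to zero, 131 - (1/2)q_U - q_O = 0, i.e. q_O = (131 - (1/2)q_U).
Umbra substitutes q_O(q_U) into its own profit: π_U = q_U(192 - (1/2)q_U - (131 - (1/2)q_U)/2) - 35q_U = (253/2 - (1/4)q_U)q_U - 35q_U.
Maximising: ∂π_U/∂q_U = 183/2 - (1/2)q_U = 0, giving q_U = 183.
Then q_O = (131 - (1/2)·183) = 79/2.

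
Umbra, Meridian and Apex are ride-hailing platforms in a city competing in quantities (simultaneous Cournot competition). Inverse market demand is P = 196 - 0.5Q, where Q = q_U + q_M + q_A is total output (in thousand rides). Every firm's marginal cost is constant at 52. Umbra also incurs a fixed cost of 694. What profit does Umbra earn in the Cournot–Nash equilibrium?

1898

Each firm earns π_i = (196 - 0.5Q)q_i - 52q_i.
First-order condition (treating rivals' output as given): 144 - q_i - (1/2)·Σ_{j≠i} q_j = 0.
With identical firms every q_j equals q_i, so Σ_{j≠i} q_j = 2q_i and 144 = 2q_i, giving q_i = 72.
Price P = 196 - (1/2)·216 = 88.
Umbra's profit: (88 - 52)·72 - 694 = 1898.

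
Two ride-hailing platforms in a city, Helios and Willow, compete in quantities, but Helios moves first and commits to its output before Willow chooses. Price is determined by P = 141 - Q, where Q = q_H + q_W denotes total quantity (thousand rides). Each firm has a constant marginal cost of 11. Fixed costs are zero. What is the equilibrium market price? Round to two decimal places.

Solve by backward induction. Given q_H, the follower Willow maximises π_W = (141 - q_H - q_W)q_W - 11q_W.
∂π_W/∂q_W = 130 - q_H - 2q_W = 0 gives the reaction function q_W = (130 - q_H)/2.
The leader anticipates this reaction. Substituting into P = 141 - Q gives P = 76 - (1/2)q_H, so π_H = (76 - (1/2)q_H)q_H - 11q_H.
The leader's first-order condition 65 - q_H = 0 yields q_H = 65.
Then q_W = (130 - 65)/2 = 65/2.
Total output Q = 195/2, so price P = 141 - 195/2 = 87/2.

43.50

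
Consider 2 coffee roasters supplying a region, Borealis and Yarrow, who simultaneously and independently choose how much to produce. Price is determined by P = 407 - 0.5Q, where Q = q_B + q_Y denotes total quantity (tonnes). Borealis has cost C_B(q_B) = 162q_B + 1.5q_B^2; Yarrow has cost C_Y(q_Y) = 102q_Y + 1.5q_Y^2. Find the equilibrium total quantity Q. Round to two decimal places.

Borealis's profit: π_B = (407 - 0.5Q)q_B - (162q_B + (3/2)q_B²). Setting ∂π_B/∂q_B = 0: 245 - 4q_B - (1/2)(q_Y) = 0.
Yarrow's profit: π_Y = (407 - 0.5Q)q_Y - (102q_Y + (3/2)q_Y²). Setting ∂π_Y/∂q_Y = 0: 305 - 4q_Y - (1/2)(q_B) = 0.
Rearranging gives the reaction functions q_B = (245 - (1/2)q_Y)/4 and q_Y = (305 - (1/2)q_B)/4.
Substituting one into the other gives q_B = 52.5397 and q_Y = 69.6825.
Total output Q = 52.5397 + 69.6825 = 1100/9.

122.22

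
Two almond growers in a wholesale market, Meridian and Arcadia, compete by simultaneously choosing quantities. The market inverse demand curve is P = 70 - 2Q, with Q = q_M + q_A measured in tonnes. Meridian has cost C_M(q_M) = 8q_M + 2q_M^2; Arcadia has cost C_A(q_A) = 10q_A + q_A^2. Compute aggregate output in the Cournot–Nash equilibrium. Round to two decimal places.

13.82

Meridian's profit: π_M = (70 - 2Q)q_M - (8q_M + 2q_M²). Setting ∂π_M/∂q_M = 0: 62 - 8q_M - 2(q_A) = 0.
Arcadia's profit: π_A = (70 - 2Q)q_A - (10q_A + q_A²). Setting ∂π_A/∂q_A = 0: 60 - 6q_A - 2(q_M) = 0.
Rearranging gives the reaction functions q_M = (62 - 2q_A)/8 and q_A = (60 - 2q_M)/6.
Solving the pair: q_M = 63/11, q_A = 89/11.
Total output Q = 63/11 + 89/11 = 152/11.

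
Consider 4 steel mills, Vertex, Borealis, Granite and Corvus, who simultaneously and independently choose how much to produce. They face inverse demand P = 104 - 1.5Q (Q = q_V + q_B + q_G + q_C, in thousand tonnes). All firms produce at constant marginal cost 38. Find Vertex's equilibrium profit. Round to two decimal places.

A representative firm's profit is π_i = q_i(104 - 1.5Q) - 38q_i.
First-order condition (treating rivals' output as given): 66 - 3q_i - (3/2)·Σ_{j≠i} q_j = 0.
With identical firms every q_j equals q_i, so Σ_{j≠i} q_j = 3q_i and 66 = (15/2)q_i, giving q_i = 44/5.
Price P = 104 - (3/2)·(176/5) = 256/5.
Vertex's profit: (256/5 - 38)·(44/5) = 116.1600.

116.16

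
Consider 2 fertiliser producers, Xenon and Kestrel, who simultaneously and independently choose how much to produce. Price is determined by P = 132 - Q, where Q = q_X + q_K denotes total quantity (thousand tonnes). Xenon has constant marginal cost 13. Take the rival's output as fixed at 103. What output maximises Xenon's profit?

With the rival's output fixed at 103, Xenon's profit is π_X = (132 - 103 - q_X)q_X - (13q_X) = (29 - q_X)q_X - (13q_X).
∂π_X/∂q_X = 16 - 2q_X = 0, so q_X = 8.

8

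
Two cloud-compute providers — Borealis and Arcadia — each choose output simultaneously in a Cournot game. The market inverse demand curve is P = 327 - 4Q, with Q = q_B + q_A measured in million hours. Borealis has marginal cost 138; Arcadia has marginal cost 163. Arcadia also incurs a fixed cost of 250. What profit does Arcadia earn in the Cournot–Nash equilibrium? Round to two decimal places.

Borealis's profit: π_B = (327 - 4Q)q_B - (138q_B). Setting ∂π_B/∂q_B = 0: 189 - 8q_B - 4(q_A) = 0.
Arcadia's profit: π_A = (327 - 4Q)q_A - (163q_A). Setting ∂π_A/∂q_A = 0: 164 - 8q_A - 4(q_B) = 0.
So q_B = (189 - 4q_A)/8 and q_A = (164 - 4q_B)/8.
Solving the pair: q_B = 107/6, q_A = 139/12.
Price P = 327 - 4·(353/12) = 628/3.
Arcadia's profit: (628/3 - 163)·(139/12) - 250 = 286.6944.

286.69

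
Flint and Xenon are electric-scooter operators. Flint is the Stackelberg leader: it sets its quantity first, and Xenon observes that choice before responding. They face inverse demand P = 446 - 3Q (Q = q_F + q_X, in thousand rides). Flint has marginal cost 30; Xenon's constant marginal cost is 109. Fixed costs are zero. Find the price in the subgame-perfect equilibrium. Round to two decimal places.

Solve by backward induction. Given q_F, the follower Xenon maximises π_X = (446 - 3q_F - 3q_X)q_X - 109q_X.
∂π_X/∂q_X = 337 - 3q_F - 6q_X = 0 gives the reaction function q_X = (337 - 3q_F)/6.
The leader anticipates this reaction. Substituting into P = 446 - 3Q gives P = 555/2 - (3/2)q_F, so π_F = (555/2 - (3/2)q_F)q_F - 30q_F.
Leader FOC: 495/2 - 3q_F = 0, so q_F = 165/2.
Then q_X = (337 - 3·(165/2))/6 = 179/12.
Total output Q = 1169/12, so price P = 446 - 3·(1169/12) = 615/4.

153.75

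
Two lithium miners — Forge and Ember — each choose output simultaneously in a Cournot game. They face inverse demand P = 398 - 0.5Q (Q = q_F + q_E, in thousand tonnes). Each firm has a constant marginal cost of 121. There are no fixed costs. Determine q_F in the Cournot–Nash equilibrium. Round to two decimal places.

184.67

Each firm earns π_i = (398 - 0.5Q)q_i - 121q_i.
First-order condition (treating rivals' output as given): 277 - q_i - (1/2)q_j = 0.
With identical firms every q_j equals q_i, so q_j = q_i and 277 = (3/2)q_i, giving q_i = 554/3.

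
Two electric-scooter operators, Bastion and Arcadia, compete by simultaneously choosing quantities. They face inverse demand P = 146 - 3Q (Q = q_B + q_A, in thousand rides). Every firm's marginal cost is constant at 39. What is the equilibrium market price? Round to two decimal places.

74.67

A representative firm's profit is π_i = q_i(146 - 3Q) - 39q_i.
Setting ∂π_i/∂q_i = 0 with rivals' quantities fixed: 107 - 6q_i - 3q_j = 0.
By symmetry each firm produces the same amount; substituting q_j = q_i yields q_i = 107/9.
Total output Q = 214/9, so price P = 146 - 3·(214/9) = 224/3.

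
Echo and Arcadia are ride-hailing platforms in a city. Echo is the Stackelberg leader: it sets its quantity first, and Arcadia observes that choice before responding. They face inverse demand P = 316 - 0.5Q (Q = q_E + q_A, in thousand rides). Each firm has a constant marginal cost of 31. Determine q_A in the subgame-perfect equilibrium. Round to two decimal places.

142.50

Solve by backward induction. Given q_E, the follower Arcadia maximises π_A = (316 - (1/2)q_E - (1/2)q_A)q_A - 31q_A.
Setting the follower's marginal profit to zero, 285 - (1/2)q_E - q_A = 0, i.e. q_A = (285 - (1/2)q_E).
Echo substitutes q_A(q_E) into its own profit: π_E = q_E(316 - (1/2)q_E - (285 - (1/2)q_E)/2) - 31q_E = (347/2 - (1/4)q_E)q_E - 31q_E.
Leader FOC: 285/2 - (1/2)q_E = 0, so q_E = 285.
Then q_A = (285 - (1/2)·285) = 285/2.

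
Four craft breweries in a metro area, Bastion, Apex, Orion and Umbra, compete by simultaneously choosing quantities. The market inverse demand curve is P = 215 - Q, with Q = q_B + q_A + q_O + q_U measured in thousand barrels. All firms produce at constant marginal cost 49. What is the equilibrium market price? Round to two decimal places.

Each firm earns π_i = (215 - Q)q_i - 49q_i.
Setting ∂π_i/∂q_i = 0 with rivals' quantities fixed: 166 - 2q_i - Σ_{j≠i} q_j = 0.
By symmetry each firm produces the same amount; substituting Σ_{j≠i} q_j = 3q_i yields q_i = 166/5.
Total output Q = 664/5, so price P = 215 - 664/5 = 411/5.

82.20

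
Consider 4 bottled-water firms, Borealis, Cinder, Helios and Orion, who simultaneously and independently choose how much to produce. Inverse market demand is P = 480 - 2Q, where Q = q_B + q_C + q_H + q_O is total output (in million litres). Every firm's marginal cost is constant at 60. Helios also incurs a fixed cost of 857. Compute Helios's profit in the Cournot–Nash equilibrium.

A representative firm's profit is π_i = q_i(480 - 2Q) - 60q_i.
Setting ∂π_i/∂q_i = 0 with rivals' quantities fixed: 420 - 4q_i - 2·Σ_{j≠i} q_j = 0.
With identical firms every q_j equals q_i, so Σ_{j≠i} q_j = 3q_i and 420 = 10q_i, giving q_i = 42.
Price P = 480 - 2·168 = 144.
Helios's profit: (144 - 60)·42 - 857 = 2671.

2671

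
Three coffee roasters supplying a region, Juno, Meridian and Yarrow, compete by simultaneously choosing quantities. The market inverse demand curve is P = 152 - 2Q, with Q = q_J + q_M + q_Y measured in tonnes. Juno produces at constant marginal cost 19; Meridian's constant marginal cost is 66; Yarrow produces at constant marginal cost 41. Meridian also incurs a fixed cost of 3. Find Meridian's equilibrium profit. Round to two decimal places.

3.13

Juno's profit: π_J = (152 - 2Q)q_J - (19q_J). Setting ∂π_J/∂q_J = 0: 133 - 4q_J - 2(q_M + q_Y) = 0.
Meridian's first-order condition: 86 - 4q_M - 2(q_J + q_Y) = 0.
Yarrow's profit: π_Y = (152 - 2Q)q_Y - (41q_Y). Setting ∂π_Y/∂q_Y = 0: 111 - 4q_Y - 2(q_J + q_M) = 0.
Adding the 3 first-order conditions: 330 − 8Q = 0, so Q = 165/4.
Back-substituting: q_J = (133 − 165/2)/2 = 101/4, q_M = (86 − 165/2)/2 = 7/4, q_Y = (111 − 165/2)/2 = 57/4.
Price P = 152 - 2·(165/4) = 139/2.
Meridian's profit: (139/2 - 66)·(7/4) - 3 = 25/8.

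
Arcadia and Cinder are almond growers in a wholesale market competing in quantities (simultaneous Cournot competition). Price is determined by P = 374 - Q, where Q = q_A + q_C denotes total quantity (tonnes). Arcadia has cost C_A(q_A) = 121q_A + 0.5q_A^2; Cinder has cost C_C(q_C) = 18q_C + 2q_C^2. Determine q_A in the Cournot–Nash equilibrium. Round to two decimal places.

68.35

Arcadia's profit: π_A = (374 - Q)q_A - (121q_A + (1/2)q_A²). Setting ∂π_A/∂q_A = 0: 253 - 3q_A - (q_C) = 0.
Cinder's profit: π_C = (374 - Q)q_C - (18q_C + 2q_C²). Setting ∂π_C/∂q_C = 0: 356 - 6q_C - (q_A) = 0.
So q_A = (253 - q_C)/3 and q_C = (356 - q_A)/6.
Substituting one into the other gives q_A = 1162/17 and q_C = 815/17.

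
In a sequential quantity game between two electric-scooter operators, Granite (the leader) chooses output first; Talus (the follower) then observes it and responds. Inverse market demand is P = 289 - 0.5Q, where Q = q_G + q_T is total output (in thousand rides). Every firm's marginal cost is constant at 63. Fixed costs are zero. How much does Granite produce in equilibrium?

The follower Talus best-responds to any q_G: π_T = (289 - 0.5Q)q_T - 63q_T.
∂π_T/∂q_T = 226 - (1/2)q_G - q_T = 0 gives the reaction function q_T = (226 - (1/2)q_G).
Granite substitutes q_T(q_G) into its own profit: π_G = q_G(289 - (1/2)q_G - (226 - (1/2)q_G)/2) - 63q_G = (176 - (1/4)q_G)q_G - 63q_G.
Maximising: ∂π_G/∂q_G = 113 - (1/2)q_G = 0, giving q_G = 226.
Then q_T = (226 - (1/2)·226) = 113.

226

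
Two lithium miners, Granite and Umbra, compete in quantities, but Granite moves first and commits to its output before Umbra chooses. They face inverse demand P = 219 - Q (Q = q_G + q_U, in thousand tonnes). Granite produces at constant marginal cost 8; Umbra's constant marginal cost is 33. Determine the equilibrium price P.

67

The follower Umbra best-responds to any q_G: π_U = (219 - Q)q_U - 33q_U.
∂π_U/∂q_U = 186 - q_G - 2q_U = 0 gives the reaction function q_U = (186 - q_G)/2.
Granite substitutes q_U(q_G) into its own profit: π_G = q_G(219 - q_G - (186 - q_G)/2) - 8q_G = (126 - (1/2)q_G)q_G - 8q_G.
The leader's first-order condition 118 - q_G = 0 yields q_G = 118.
Then q_U = (186 - 118)/2 = 34.
Total output Q = 152, so price P = 219 - 152 = 67.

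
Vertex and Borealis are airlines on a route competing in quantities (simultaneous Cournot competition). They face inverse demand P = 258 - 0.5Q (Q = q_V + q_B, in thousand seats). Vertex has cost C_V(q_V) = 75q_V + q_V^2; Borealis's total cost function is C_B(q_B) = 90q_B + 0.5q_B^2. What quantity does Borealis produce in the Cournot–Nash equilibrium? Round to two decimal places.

Vertex's profit: π_V = (258 - 0.5Q)q_V - (75q_V + q_V²). Setting ∂π_V/∂q_V = 0: 183 - 3q_V - (1/2)(q_B) = 0.
Borealis's first-order condition: 168 - 2q_B - (1/2)(q_V) = 0.
Best responses: q_V = (183 - (1/2)q_B)/3, q_B = (168 - (1/2)q_V)/2.
Solving the pair: q_V = 1128/23, q_B = 1650/23.

71.74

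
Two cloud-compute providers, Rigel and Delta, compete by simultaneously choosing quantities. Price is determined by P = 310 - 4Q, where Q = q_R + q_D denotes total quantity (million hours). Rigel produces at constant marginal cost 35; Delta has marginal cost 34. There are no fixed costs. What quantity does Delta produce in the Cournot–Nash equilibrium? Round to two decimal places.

23.08

Rigel's profit: π_R = (310 - 4Q)q_R - (35q_R). Setting ∂π_R/∂q_R = 0: 275 - 8q_R - 4(q_D) = 0.
Delta's profit: π_D = (310 - 4Q)q_D - (34q_D). Setting ∂π_D/∂q_D = 0: 276 - 8q_D - 4(q_R) = 0.
Best responses: q_R = (275 - 4q_D)/8, q_D = (276 - 4q_R)/8.
Solving the pair: q_R = 137/6, q_D = 277/12.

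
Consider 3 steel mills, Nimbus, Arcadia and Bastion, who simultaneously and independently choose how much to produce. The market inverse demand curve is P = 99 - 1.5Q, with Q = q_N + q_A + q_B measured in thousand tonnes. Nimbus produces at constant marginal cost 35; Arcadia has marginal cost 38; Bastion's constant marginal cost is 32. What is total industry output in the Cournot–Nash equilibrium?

Nimbus's profit: π_N = (99 - 1.5Q)q_N - (35q_N). Setting ∂π_N/∂q_N = 0: 64 - 3q_N - (3/2)(q_A + q_B) = 0.
Arcadia's profit: π_A = (99 - 1.5Q)q_A - (38q_A). Setting ∂π_A/∂q_A = 0: 61 - 3q_A - (3/2)(q_N + q_B) = 0.
Bastion's profit: π_B = (99 - 1.5Q)q_B - (32q_B). Setting ∂π_B/∂q_B = 0: 67 - 3q_B - (3/2)(q_N + q_A) = 0.
Summing all 3 equations gives 192 − 6Q = 0, hence Q = 32.
Back-substituting: q_N = (64 − 48)/(3/2) = 32/3, q_A = (61 − 48)/(3/2) = 26/3, q_B = (67 − 48)/(3/2) = 38/3.
Total output Q = 32/3 + 26/3 + 38/3 = 32.

32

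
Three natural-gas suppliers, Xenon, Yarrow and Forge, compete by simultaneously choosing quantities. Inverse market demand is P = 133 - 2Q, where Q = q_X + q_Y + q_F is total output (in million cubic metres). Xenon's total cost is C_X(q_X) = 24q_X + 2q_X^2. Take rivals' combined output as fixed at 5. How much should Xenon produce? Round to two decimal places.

12.38

With rivals' combined output fixed at 5, Xenon's profit is π_X = (133 - 2·5 - 2q_X)q_X - (24q_X + 2q_X²) = (123 - 2q_X)q_X - (24q_X + 2q_X²).
∂π_X/∂q_X = 99 - 8q_X = 0, so q_X = 99/8.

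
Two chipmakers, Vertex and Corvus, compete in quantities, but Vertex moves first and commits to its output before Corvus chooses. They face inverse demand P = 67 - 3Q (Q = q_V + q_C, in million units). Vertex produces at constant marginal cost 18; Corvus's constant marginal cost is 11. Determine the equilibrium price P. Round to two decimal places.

The follower Corvus best-responds to any q_V: π_C = (67 - 3Q)q_C - 11q_C.
Setting the follower's marginal profit to zero, 56 - 3q_V - 6q_C = 0, i.e. q_C = (56 - 3q_V)/6.
Vertex substitutes q_C(q_V) into its own profit: π_V = q_V(67 - 3q_V - (56 - 3q_V)/2) - 18q_V = (39 - (3/2)q_V)q_V - 18q_V.
Maximising: ∂π_V/∂q_V = 21 - 3q_V = 0, giving q_V = 7.
Then q_C = (56 - 3·7)/6 = 35/6.
Total output Q = 77/6, so price P = 67 - 3·(77/6) = 57/2.

28.50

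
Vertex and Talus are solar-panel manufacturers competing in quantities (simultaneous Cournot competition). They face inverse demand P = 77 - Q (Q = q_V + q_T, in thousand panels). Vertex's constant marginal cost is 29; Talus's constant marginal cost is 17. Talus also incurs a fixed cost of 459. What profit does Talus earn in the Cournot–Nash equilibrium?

117

Vertex's profit: π_V = (77 - Q)q_V - (29q_V). Setting ∂π_V/∂q_V = 0: 48 - 2q_V - (q_T) = 0.
Talus's profit: π_T = (77 - Q)q_T - (17q_T). Setting ∂π_T/∂q_T = 0: 60 - 2q_T - (q_V) = 0.
Best responses: q_V = (48 - q_T)/2, q_T = (60 - q_V)/2.
Substituting one into the other gives q_V = 12 and q_T = 24.
Price P = 77 - 36 = 41.
Talus's profit: (41 - 17)·24 - 459 = 117.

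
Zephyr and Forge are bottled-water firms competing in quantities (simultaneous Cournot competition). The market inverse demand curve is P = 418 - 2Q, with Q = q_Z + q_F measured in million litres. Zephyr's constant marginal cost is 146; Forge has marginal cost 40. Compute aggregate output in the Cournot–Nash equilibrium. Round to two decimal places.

108.33

Zephyr's profit: π_Z = (418 - 2Q)q_Z - (146q_Z). Setting ∂π_Z/∂q_Z = 0: 272 - 4q_Z - 2(q_F) = 0.
Forge's first-order condition: 378 - 4q_F - 2(q_Z) = 0.
So q_Z = (272 - 2q_F)/4 and q_F = (378 - 2q_Z)/4.
Solving the pair: q_Z = 83/3, q_F = 242/3.
Total output Q = 83/3 + 242/3 = 325/3.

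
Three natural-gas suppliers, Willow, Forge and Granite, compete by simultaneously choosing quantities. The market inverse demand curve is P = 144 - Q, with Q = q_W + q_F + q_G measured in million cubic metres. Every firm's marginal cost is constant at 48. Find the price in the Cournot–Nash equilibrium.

72

A representative firm's profit is π_i = q_i(144 - Q) - 48q_i.
First-order condition (treating rivals' output as given): 96 - 2q_i - Σ_{j≠i} q_j = 0.
With identical firms every q_j equals q_i, so Σ_{j≠i} q_j = 2q_i and 96 = 4q_i, giving q_i = 24.
Total output Q = 72, so price P = 144 - 72 = 72.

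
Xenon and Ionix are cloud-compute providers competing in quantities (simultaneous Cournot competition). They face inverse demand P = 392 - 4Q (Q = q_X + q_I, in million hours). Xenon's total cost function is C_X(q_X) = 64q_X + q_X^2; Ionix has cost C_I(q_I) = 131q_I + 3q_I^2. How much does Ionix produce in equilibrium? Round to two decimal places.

Xenon's profit: π_X = (392 - 4Q)q_X - (64q_X + q_X²). Setting ∂π_X/∂q_X = 0: 328 - 10q_X - 4(q_I) = 0.
Ionix's profit: π_I = (392 - 4Q)q_I - (131q_I + 3q_I²). Setting ∂π_I/∂q_I = 0: 261 - 14q_I - 4(q_X) = 0.
Rearranging gives the reaction functions q_X = (328 - 4q_I)/10 and q_I = (261 - 4q_X)/14.
Solving the pair: q_X = 887/31, q_I = 649/62.

10.47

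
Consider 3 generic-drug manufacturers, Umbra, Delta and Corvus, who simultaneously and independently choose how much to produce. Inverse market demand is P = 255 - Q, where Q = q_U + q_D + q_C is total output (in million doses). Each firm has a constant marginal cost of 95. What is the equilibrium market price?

135

A representative firm's profit is π_i = q_i(255 - Q) - 95q_i.
Setting ∂π_i/∂q_i = 0 with rivals' quantities fixed: 160 - 2q_i - Σ_{j≠i} q_j = 0.
With identical firms every q_j equals q_i, so Σ_{j≠i} q_j = 2q_i and 160 = 4q_i, giving q_i = 40.
Total output Q = 120, so price P = 255 - 120 = 135.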